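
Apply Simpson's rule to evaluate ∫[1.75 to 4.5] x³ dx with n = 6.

f(x) = x³
a = 1.75, b = 4.5, n = 6
h = (b - a)/n = 0.458333

Simpson's rule: (h/3)[f(x₀) + 4f(x₁) + 2f(x₂) + ... + f(xₙ)]

x_0 = 1.7500, f(x_0) = 5.359375, coefficient = 1
x_1 = 2.2083, f(x_1) = 10.769459, coefficient = 4
x_2 = 2.6667, f(x_2) = 18.962963, coefficient = 2
x_3 = 3.1250, f(x_3) = 30.517578, coefficient = 4
x_4 = 3.5833, f(x_4) = 46.010995, coefficient = 2
x_5 = 4.0417, f(x_5) = 66.020906, coefficient = 4
x_6 = 4.5000, f(x_6) = 91.125000, coefficient = 1

I ≈ (0.458333/3) × 655.664062 = 100.170898
Exact value: 100.170898
Error: 0.000000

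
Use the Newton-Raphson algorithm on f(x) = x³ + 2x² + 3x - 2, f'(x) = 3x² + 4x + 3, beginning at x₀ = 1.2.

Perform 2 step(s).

f(x) = x³ + 2x² + 3x - 2
f'(x) = 3x² + 4x + 3
x₀ = 1.2

Newton-Raphson formula: x_{n+1} = x_n - f(x_n)/f'(x_n)

Iteration 1:
  f(1.200000) = 6.208000
  f'(1.200000) = 12.120000
  x_1 = 1.200000 - 6.208000/12.120000 = 0.687789
Iteration 2:
  f(0.687789) = 1.334834
  f'(0.687789) = 7.170315
  x_2 = 0.687789 - 1.334834/7.170315 = 0.501628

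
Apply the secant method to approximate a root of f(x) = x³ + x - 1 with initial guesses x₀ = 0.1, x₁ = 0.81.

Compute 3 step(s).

f(x) = x³ + x - 1
x₀ = 0.1, x₁ = 0.81

Secant formula: x_{n+1} = x_n - f(x_n)(x_n - x_{n-1})/(f(x_n) - f(x_{n-1}))

Iteration 1:
  f(0.100000) = -0.899000
  f(0.810000) = 0.341441
  x_2 = 0.810000 - 0.341441×(0.810000 - 0.100000)/(0.341441 - (-0.899000))
       = 0.614567
Iteration 2:
  f(0.810000) = 0.341441
  f(0.614567) = -0.153316
  x_3 = 0.614567 - (-0.153316)×(0.614567 - 0.810000)/(-0.153316 - 0.341441)
       = 0.675128
Iteration 3:
  f(0.614567) = -0.153316
  f(0.675128) = -0.017150
  x_4 = 0.675128 - (-0.017150)×(0.675128 - 0.614567)/(-0.017150 - (-0.153316))
       = 0.682756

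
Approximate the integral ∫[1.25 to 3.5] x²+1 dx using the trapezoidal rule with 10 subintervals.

f(x) = x²+1
a = 1.25, b = 3.5, n = 10
h = (b - a)/n = 0.225000

Trapezoidal rule: (h/2)[f(x₀) + 2f(x₁) + 2f(x₂) + ... + f(xₙ)]

x_0 = 1.2500, f(x_0) = 2.562500, coefficient = 1
x_1 = 1.4750, f(x_1) = 3.175625, coefficient = 2
x_2 = 1.7000, f(x_2) = 3.890000, coefficient = 2
x_3 = 1.9250, f(x_3) = 4.705625, coefficient = 2
x_4 = 2.1500, f(x_4) = 5.622500, coefficient = 2
x_5 = 2.3750, f(x_5) = 6.640625, coefficient = 2
x_6 = 2.6000, f(x_6) = 7.760000, coefficient = 2
x_7 = 2.8250, f(x_7) = 8.980625, coefficient = 2
x_8 = 3.0500, f(x_8) = 10.302500, coefficient = 2
x_9 = 3.2750, f(x_9) = 11.725625, coefficient = 2
x_10 = 3.5000, f(x_10) = 13.250000, coefficient = 1

I ≈ (0.225000/2) × 141.418750 = 15.909609
Exact value: 15.890625
Error: 0.018984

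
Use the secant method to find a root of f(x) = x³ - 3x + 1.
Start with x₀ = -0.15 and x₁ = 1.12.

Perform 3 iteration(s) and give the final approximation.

f(x) = x³ - 3x + 1
x₀ = -0.15, x₁ = 1.12

Secant formula: x_{n+1} = x_n - f(x_n)(x_n - x_{n-1})/(f(x_n) - f(x_{n-1}))

Iteration 1:
  f(-0.150000) = 1.446625
  f(1.120000) = -0.955072
  x_2 = 1.120000 - (-0.955072)×(1.120000 - (-0.150000))/(-0.955072 - 1.446625)
       = 0.614965
Iteration 2:
  f(1.120000) = -0.955072
  f(0.614965) = -0.612326
  x_3 = 0.614965 - (-0.612326)×(0.614965 - 1.120000)/(-0.612326 - (-0.955072))
       = -0.287296
Iteration 3:
  f(0.614965) = -0.612326
  f(-0.287296) = 1.838174
  x_4 = -0.287296 - 1.838174×(-0.287296 - 0.614965)/(1.838174 - (-0.612326))
       = 0.389510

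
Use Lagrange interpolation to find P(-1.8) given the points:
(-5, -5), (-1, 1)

Lagrange interpolation formula:
P(x) = Σ yᵢ × Lᵢ(x)
where Lᵢ(x) = Π_{j≠i} (x - xⱼ)/(xᵢ - xⱼ)

L_0(-1.8) = (-1.8 - (-1))/(-5 - (-1)) = 0.200000
L_1(-1.8) = (-1.8 - (-5))/(-1 - (-5)) = 0.800000

P(-1.8) = (-5)×L_0(-1.8) + 1×L_1(-1.8)
P(-1.8) = -0.200000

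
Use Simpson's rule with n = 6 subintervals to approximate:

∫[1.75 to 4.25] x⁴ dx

f(x) = x⁴
a = 1.75, b = 4.25, n = 6
h = (b - a)/n = 0.416667

Simpson's rule: (h/3)[f(x₀) + 4f(x₁) + 2f(x₂) + ... + f(xₙ)]

x_0 = 1.7500, f(x_0) = 9.378906, coefficient = 1
x_1 = 2.1667, f(x_1) = 22.037809, coefficient = 4
x_2 = 2.5833, f(x_2) = 44.537085, coefficient = 2
x_3 = 3.0000, f(x_3) = 81.000000, coefficient = 4
x_4 = 3.4167, f(x_4) = 136.273196, coefficient = 2
x_5 = 3.8333, f(x_5) = 215.926698, coefficient = 4
x_6 = 4.2500, f(x_6) = 326.253906, coefficient = 1

I ≈ (0.416667/3) × 1973.111400 = 274.043250
Exact value: 274.033203
Error: 0.010047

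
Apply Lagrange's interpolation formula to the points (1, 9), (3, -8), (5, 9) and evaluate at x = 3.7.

Lagrange interpolation formula:
P(x) = Σ yᵢ × Lᵢ(x)
where Lᵢ(x) = Π_{j≠i} (x - xⱼ)/(xᵢ - xⱼ)

L_0(3.7) = (3.7 - 3)/(1 - 3) × (3.7 - 5)/(1 - 5) = -0.113750
L_1(3.7) = (3.7 - 1)/(3 - 1) × (3.7 - 5)/(3 - 5) = 0.877500
L_2(3.7) = (3.7 - 1)/(5 - 1) × (3.7 - 3)/(5 - 3) = 0.236250

P(3.7) = 9×L_0(3.7) + (-8)×L_1(3.7) + 9×L_2(3.7)
P(3.7) = -5.917500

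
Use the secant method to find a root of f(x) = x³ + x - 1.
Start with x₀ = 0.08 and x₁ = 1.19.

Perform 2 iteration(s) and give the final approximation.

f(x) = x³ + x - 1
x₀ = 0.08, x₁ = 1.19

Secant formula: x_{n+1} = x_n - f(x_n)(x_n - x_{n-1})/(f(x_n) - f(x_{n-1}))

Iteration 1:
  f(0.080000) = -0.919488
  f(1.190000) = 1.875159
  x_2 = 1.190000 - 1.875159×(1.190000 - 0.080000)/(1.875159 - (-0.919488))
       = 0.445210
Iteration 2:
  f(1.190000) = 1.875159
  f(0.445210) = -0.466545
  x_3 = 0.445210 - (-0.466545)×(0.445210 - 1.190000)/(-0.466545 - 1.875159)
       = 0.593596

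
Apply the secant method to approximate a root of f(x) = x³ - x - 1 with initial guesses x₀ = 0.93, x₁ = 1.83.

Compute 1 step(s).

f(x) = x³ - x - 1
x₀ = 0.93, x₁ = 1.83

Secant formula: x_{n+1} = x_n - f(x_n)(x_n - x_{n-1})/(f(x_n) - f(x_{n-1}))

Iteration 1:
  f(0.930000) = -1.125643
  f(1.830000) = 3.298487
  x_2 = 1.830000 - 3.298487×(1.830000 - 0.930000)/(3.298487 - (-1.125643))
       = 1.158989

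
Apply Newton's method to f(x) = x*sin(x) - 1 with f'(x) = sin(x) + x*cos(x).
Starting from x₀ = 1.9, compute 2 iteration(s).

f(x) = x*sin(x) - 1
f'(x) = sin(x) + x*cos(x)
x₀ = 1.9

Newton-Raphson formula: x_{n+1} = x_n - f(x_n)/f'(x_n)

Iteration 1:
  f(1.900000) = 0.797970
  f'(1.900000) = 0.332050
  x_1 = 1.900000 - 0.797970/0.332050 = -0.503163
Iteration 2:
  f(-0.503163) = -0.757375
  f'(-0.503163) = -0.923001
  x_2 = -0.503163 - (-0.757375)/(-0.923001) = -1.323720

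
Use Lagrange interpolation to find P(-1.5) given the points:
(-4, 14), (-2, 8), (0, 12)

Lagrange interpolation formula:
P(x) = Σ yᵢ × Lᵢ(x)
where Lᵢ(x) = Π_{j≠i} (x - xⱼ)/(xᵢ - xⱼ)

L_0(-1.5) = (-1.5 - (-2))/(-4 - (-2)) × (-1.5 - 0)/(-4 - 0) = -0.093750
L_1(-1.5) = (-1.5 - (-4))/(-2 - (-4)) × (-1.5 - 0)/(-2 - 0) = 0.937500
L_2(-1.5) = (-1.5 - (-4))/(0 - (-4)) × (-1.5 - (-2))/(0 - (-2)) = 0.156250

P(-1.5) = 14×L_0(-1.5) + 8×L_1(-1.5) + 12×L_2(-1.5)
P(-1.5) = 8.062500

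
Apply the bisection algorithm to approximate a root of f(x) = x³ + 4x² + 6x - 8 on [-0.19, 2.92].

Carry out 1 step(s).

f(x) = x³ + 4x² + 6x - 8
Initial interval: [-0.19, 2.92]

Iteration 1:
  c_1 = (-0.190000 + 2.920000)/2 = 1.365000
  f(c_1) = f(1.365000) = 10.186202
  f(a) × f(c) < 0, new interval: [-0.190000, 1.365000]

After 1 iteration(s), the approximation is c_1 = 1.365000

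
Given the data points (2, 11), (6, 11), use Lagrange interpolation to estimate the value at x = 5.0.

Lagrange interpolation formula:
P(x) = Σ yᵢ × Lᵢ(x)
where Lᵢ(x) = Π_{j≠i} (x - xⱼ)/(xᵢ - xⱼ)

L_0(5.0) = (5.0 - 6)/(2 - 6) = 0.250000
L_1(5.0) = (5.0 - 2)/(6 - 2) = 0.750000

P(5.0) = 11×L_0(5.0) + 11×L_1(5.0)
P(5.0) = 11.000000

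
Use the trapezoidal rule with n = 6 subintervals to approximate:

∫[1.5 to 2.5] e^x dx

f(x) = e^x
a = 1.5, b = 2.5, n = 6
h = (b - a)/n = 0.166667

Trapezoidal rule: (h/2)[f(x₀) + 2f(x₁) + 2f(x₂) + ... + f(xₙ)]

x_0 = 1.5000, f(x_0) = 4.481689, coefficient = 1
x_1 = 1.6667, f(x_1) = 5.294490, coefficient = 2
x_2 = 1.8333, f(x_2) = 6.254701, coefficient = 2
x_3 = 2.0000, f(x_3) = 7.389056, coefficient = 2
x_4 = 2.1667, f(x_4) = 8.729138, coefficient = 2
x_5 = 2.3333, f(x_5) = 10.312259, coefficient = 2
x_6 = 2.5000, f(x_6) = 12.182494, coefficient = 1

I ≈ (0.166667/2) × 92.623471 = 7.718623
Exact value: 7.700805
Error: 0.017818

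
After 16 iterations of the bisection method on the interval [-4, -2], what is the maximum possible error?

Bisection error bound: |error| ≤ (b-a)/2^n
|error| ≤ (-2 - (-4))/2^16 = 2/2^16
|error| ≤ 0.0000305176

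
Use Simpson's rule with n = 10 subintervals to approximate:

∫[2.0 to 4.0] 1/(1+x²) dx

f(x) = 1/(1+x²)
a = 2.0, b = 4.0, n = 10
h = (b - a)/n = 0.200000

Simpson's rule: (h/3)[f(x₀) + 4f(x₁) + 2f(x₂) + ... + f(xₙ)]

x_0 = 2.0000, f(x_0) = 0.200000, coefficient = 1
x_1 = 2.2000, f(x_1) = 0.171233, coefficient = 4
x_2 = 2.4000, f(x_2) = 0.147929, coefficient = 2
x_3 = 2.6000, f(x_3) = 0.128866, coefficient = 4
x_4 = 2.8000, f(x_4) = 0.113122, coefficient = 2
x_5 = 3.0000, f(x_5) = 0.100000, coefficient = 4
x_6 = 3.2000, f(x_6) = 0.088968, coefficient = 2
x_7 = 3.4000, f(x_7) = 0.079618, coefficient = 4
x_8 = 3.6000, f(x_8) = 0.071633, coefficient = 2
x_9 = 3.8000, f(x_9) = 0.064767, coefficient = 4
x_10 = 4.0000, f(x_10) = 0.058824, coefficient = 1

I ≈ (0.200000/3) × 3.280062 = 0.218671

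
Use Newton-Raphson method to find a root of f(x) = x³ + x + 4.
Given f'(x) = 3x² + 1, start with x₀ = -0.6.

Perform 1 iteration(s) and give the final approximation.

f(x) = x³ + x + 4
f'(x) = 3x² + 1
x₀ = -0.6

Newton-Raphson formula: x_{n+1} = x_n - f(x_n)/f'(x_n)

Iteration 1:
  f(-0.600000) = 3.184000
  f'(-0.600000) = 2.080000
  x_1 = -0.600000 - 3.184000/2.080000 = -2.130769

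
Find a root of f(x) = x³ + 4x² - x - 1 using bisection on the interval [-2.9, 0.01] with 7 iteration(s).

f(x) = x³ + 4x² - x - 1
Initial interval: [-2.9, 0.01]

Iteration 1:
  c_1 = (-2.900000 + 0.010000)/2 = -1.445000
  f(c_1) = f(-1.445000) = 5.779904
  f(a) × f(c) ≥ 0, new interval: [-1.445000, 0.010000]
Iteration 2:
  c_2 = (-1.445000 + 0.010000)/2 = -0.717500
  f(c_2) = f(-0.717500) = 1.407352
  f(a) × f(c) ≥ 0, new interval: [-0.717500, 0.010000]
Iteration 3:
  c_3 = (-0.717500 + 0.010000)/2 = -0.353750
  f(c_3) = f(-0.353750) = -0.189962
  f(a) × f(c) < 0, new interval: [-0.717500, -0.353750]
Iteration 4:
  c_4 = (-0.717500 + (-0.353750))/2 = -0.535625
  f(c_4) = f(-0.535625) = 0.529534
  f(a) × f(c) ≥ 0, new interval: [-0.535625, -0.353750]
Iteration 5:
  c_5 = (-0.535625 + (-0.353750))/2 = -0.444688
  f(c_5) = f(-0.444688) = 0.147740
  f(a) × f(c) ≥ 0, new interval: [-0.444688, -0.353750]
Iteration 6:
  c_6 = (-0.444688 + (-0.353750))/2 = -0.399219
  f(c_6) = f(-0.399219) = -0.026905
  f(a) × f(c) < 0, new interval: [-0.444688, -0.399219]
Iteration 7:
  c_7 = (-0.444688 + (-0.399219))/2 = -0.421953
  f(c_7) = f(-0.421953) = 0.059004
  f(a) × f(c) ≥ 0, new interval: [-0.421953, -0.399219]

After 7 iteration(s), the approximation is c_7 = -0.421953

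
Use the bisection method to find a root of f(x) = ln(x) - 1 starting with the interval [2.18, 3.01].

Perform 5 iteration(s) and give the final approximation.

f(x) = ln(x) - 1
Initial interval: [2.18, 3.01]

Iteration 1:
  c_1 = (2.180000 + 3.010000)/2 = 2.595000
  f(c_1) = f(2.595000) = -0.046413
  f(a) × f(c) ≥ 0, new interval: [2.595000, 3.010000]
Iteration 2:
  c_2 = (2.595000 + 3.010000)/2 = 2.802500
  f(c_2) = f(2.802500) = 0.030512
  f(a) × f(c) < 0, new interval: [2.595000, 2.802500]
Iteration 3:
  c_3 = (2.595000 + 2.802500)/2 = 2.698750
  f(c_3) = f(2.698750) = -0.007211
  f(a) × f(c) ≥ 0, new interval: [2.698750, 2.802500]
Iteration 4:
  c_4 = (2.698750 + 2.802500)/2 = 2.750625
  f(c_4) = f(2.750625) = 0.011828
  f(a) × f(c) < 0, new interval: [2.698750, 2.750625]
Iteration 5:
  c_5 = (2.698750 + 2.750625)/2 = 2.724687
  f(c_5) = f(2.724687) = 0.002354
  f(a) × f(c) < 0, new interval: [2.698750, 2.724687]

After 5 iteration(s), the approximation is c_5 = 2.724687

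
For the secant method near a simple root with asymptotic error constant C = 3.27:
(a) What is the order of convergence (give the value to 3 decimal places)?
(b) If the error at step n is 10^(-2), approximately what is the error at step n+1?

(a) Secant method has superlinear convergence with order φ = (1+√5)/2 ≈ 1.618.
    This means |e_{n+1}| ≈ C|e_n|^1.618.

(b) With |e_n| = 10^(-2) and C = 3.27:
    |e_{n+1}| ≈ 3.27 × (10^(-2))^1.618 = 3.27 × 10^(-3.24)

(a) ≈ 1.618 (golden ratio); (b) |e_{n+1}| ≈ 1.899e-03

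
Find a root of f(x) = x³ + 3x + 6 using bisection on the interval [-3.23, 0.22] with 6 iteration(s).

f(x) = x³ + 3x + 6
Initial interval: [-3.23, 0.22]

Iteration 1:
  c_1 = (-3.230000 + 0.220000)/2 = -1.505000
  f(c_1) = f(-1.505000) = -1.923863
  f(a) × f(c) ≥ 0, new interval: [-1.505000, 0.220000]
Iteration 2:
  c_2 = (-1.505000 + 0.220000)/2 = -0.642500
  f(c_2) = f(-0.642500) = 3.807272
  f(a) × f(c) < 0, new interval: [-1.505000, -0.642500]
Iteration 3:
  c_3 = (-1.505000 + (-0.642500))/2 = -1.073750
  f(c_3) = f(-1.073750) = 1.540782
  f(a) × f(c) < 0, new interval: [-1.505000, -1.073750]
Iteration 4:
  c_4 = (-1.505000 + (-1.073750))/2 = -1.289375
  f(c_4) = f(-1.289375) = -0.011695
  f(a) × f(c) ≥ 0, new interval: [-1.289375, -1.073750]
Iteration 5:
  c_5 = (-1.289375 + (-1.073750))/2 = -1.181563
  f(c_5) = f(-1.181563) = 0.805745
  f(a) × f(c) < 0, new interval: [-1.289375, -1.181563]
Iteration 6:
  c_6 = (-1.289375 + (-1.181563))/2 = -1.235469
  f(c_6) = f(-1.235469) = 0.407795
  f(a) × f(c) < 0, new interval: [-1.289375, -1.235469]

After 6 iteration(s), the approximation is c_6 = -1.235469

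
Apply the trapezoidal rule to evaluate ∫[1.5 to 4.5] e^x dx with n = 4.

f(x) = e^x
a = 1.5, b = 4.5, n = 4
h = (b - a)/n = 0.750000

Trapezoidal rule: (h/2)[f(x₀) + 2f(x₁) + 2f(x₂) + ... + f(xₙ)]

x_0 = 1.5000, f(x_0) = 4.481689, coefficient = 1
x_1 = 2.2500, f(x_1) = 9.487736, coefficient = 2
x_2 = 3.0000, f(x_2) = 20.085537, coefficient = 2
x_3 = 3.7500, f(x_3) = 42.521082, coefficient = 2
x_4 = 4.5000, f(x_4) = 90.017131, coefficient = 1

I ≈ (0.750000/2) × 238.687530 = 89.507824
Exact value: 85.535442
Error: 3.972381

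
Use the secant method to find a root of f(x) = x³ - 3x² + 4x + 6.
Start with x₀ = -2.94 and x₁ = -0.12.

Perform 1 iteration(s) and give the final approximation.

f(x) = x³ - 3x² + 4x + 6
x₀ = -2.94, x₁ = -0.12

Secant formula: x_{n+1} = x_n - f(x_n)(x_n - x_{n-1})/(f(x_n) - f(x_{n-1}))

Iteration 1:
  f(-2.940000) = -57.102984
  f(-0.120000) = 5.475072
  x_2 = -0.120000 - 5.475072×(-0.120000 - (-2.940000))/(5.475072 - (-57.102984))
       = -0.366727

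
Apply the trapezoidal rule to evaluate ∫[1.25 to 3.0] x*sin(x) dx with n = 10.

f(x) = x*sin(x)
a = 1.25, b = 3.0, n = 10
h = (b - a)/n = 0.175000

Trapezoidal rule: (h/2)[f(x₀) + 2f(x₁) + 2f(x₂) + ... + f(xₙ)]

x_0 = 1.2500, f(x_0) = 1.186231, coefficient = 1
x_1 = 1.4250, f(x_1) = 1.409882, coefficient = 2
x_2 = 1.6000, f(x_2) = 1.599318, coefficient = 2
x_3 = 1.7750, f(x_3) = 1.738120, coefficient = 2
x_4 = 1.9500, f(x_4) = 1.811471, coefficient = 2
x_5 = 2.1250, f(x_5) = 1.806930, coefficient = 2
x_6 = 2.3000, f(x_6) = 1.715122, coefficient = 2
x_7 = 2.4750, f(x_7) = 1.530321, coefficient = 2
x_8 = 2.6500, f(x_8) = 1.250881, coefficient = 2
x_9 = 2.8250, f(x_9) = 0.879508, coefficient = 2
x_10 = 3.0000, f(x_10) = 0.423360, coefficient = 1

I ≈ (0.175000/2) × 29.092697 = 2.545611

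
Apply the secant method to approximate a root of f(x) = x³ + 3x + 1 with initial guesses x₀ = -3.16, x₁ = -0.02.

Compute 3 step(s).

f(x) = x³ + 3x + 1
x₀ = -3.16, x₁ = -0.02

Secant formula: x_{n+1} = x_n - f(x_n)(x_n - x_{n-1})/(f(x_n) - f(x_{n-1}))

Iteration 1:
  f(-3.160000) = -40.034496
  f(-0.020000) = 0.939992
  x_2 = -0.020000 - 0.939992×(-0.020000 - (-3.160000))/(0.939992 - (-40.034496))
       = -0.092034
Iteration 2:
  f(-0.020000) = 0.939992
  f(-0.092034) = 0.723117
  x_3 = -0.092034 - 0.723117×(-0.092034 - (-0.020000))/(0.723117 - 0.939992)
       = -0.332216
Iteration 3:
  f(-0.092034) = 0.723117
  f(-0.332216) = -0.033314
  x_4 = -0.332216 - (-0.033314)×(-0.332216 - (-0.092034))/(-0.033314 - 0.723117)
       = -0.321638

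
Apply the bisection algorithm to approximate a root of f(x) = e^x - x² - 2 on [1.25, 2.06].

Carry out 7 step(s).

f(x) = e^x - x² - 2
Initial interval: [1.25, 2.06]

Iteration 1:
  c_1 = (1.250000 + 2.060000)/2 = 1.655000
  f(c_1) = f(1.655000) = 0.494055
  f(a) × f(c) < 0, new interval: [1.250000, 1.655000]
Iteration 2:
  c_2 = (1.250000 + 1.655000)/2 = 1.452500
  f(c_2) = f(1.452500) = 0.164029
  f(a) × f(c) < 0, new interval: [1.250000, 1.452500]
Iteration 3:
  c_3 = (1.250000 + 1.452500)/2 = 1.351250
  f(c_3) = f(1.351250) = 0.036374
  f(a) × f(c) < 0, new interval: [1.250000, 1.351250]
Iteration 4:
  c_4 = (1.250000 + 1.351250)/2 = 1.300625
  f(c_4) = f(1.300625) = -0.020035
  f(a) × f(c) ≥ 0, new interval: [1.300625, 1.351250]
Iteration 5:
  c_5 = (1.300625 + 1.351250)/2 = 1.325938
  f(c_5) = f(1.325938) = 0.007604
  f(a) × f(c) < 0, new interval: [1.300625, 1.325938]
Iteration 6:
  c_6 = (1.300625 + 1.325938)/2 = 1.313281
  f(c_6) = f(1.313281) = -0.006353
  f(a) × f(c) ≥ 0, new interval: [1.313281, 1.325938]
Iteration 7:
  c_7 = (1.313281 + 1.325938)/2 = 1.319609
  f(c_7) = f(1.319609) = 0.000590
  f(a) × f(c) < 0, new interval: [1.313281, 1.319609]

After 7 iteration(s), the approximation is c_7 = 1.319609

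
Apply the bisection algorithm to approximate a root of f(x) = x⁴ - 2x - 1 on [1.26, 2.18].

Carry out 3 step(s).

f(x) = x⁴ - 2x - 1
Initial interval: [1.26, 2.18]

Iteration 1:
  c_1 = (1.260000 + 2.180000)/2 = 1.720000
  f(c_1) = f(1.720000) = 4.312131
  f(a) × f(c) < 0, new interval: [1.260000, 1.720000]
Iteration 2:
  c_2 = (1.260000 + 1.720000)/2 = 1.490000
  f(c_2) = f(1.490000) = 0.948844
  f(a) × f(c) < 0, new interval: [1.260000, 1.490000]
Iteration 3:
  c_3 = (1.260000 + 1.490000)/2 = 1.375000
  f(c_3) = f(1.375000) = -0.175537
  f(a) × f(c) ≥ 0, new interval: [1.375000, 1.490000]

After 3 iteration(s), the approximation is c_3 = 1.375000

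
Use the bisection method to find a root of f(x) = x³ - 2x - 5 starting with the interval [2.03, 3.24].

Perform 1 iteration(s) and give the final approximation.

f(x) = x³ - 2x - 5
Initial interval: [2.03, 3.24]

Iteration 1:
  c_1 = (2.030000 + 3.240000)/2 = 2.635000
  f(c_1) = f(2.635000) = 8.025398
  f(a) × f(c) < 0, new interval: [2.030000, 2.635000]

After 1 iteration(s), the approximation is c_1 = 2.635000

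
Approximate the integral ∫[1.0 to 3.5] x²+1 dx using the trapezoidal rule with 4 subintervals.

f(x) = x²+1
a = 1.0, b = 3.5, n = 4
h = (b - a)/n = 0.625000

Trapezoidal rule: (h/2)[f(x₀) + 2f(x₁) + 2f(x₂) + ... + f(xₙ)]

x_0 = 1.0000, f(x_0) = 2.000000, coefficient = 1
x_1 = 1.6250, f(x_1) = 3.640625, coefficient = 2
x_2 = 2.2500, f(x_2) = 6.062500, coefficient = 2
x_3 = 2.8750, f(x_3) = 9.265625, coefficient = 2
x_4 = 3.5000, f(x_4) = 13.250000, coefficient = 1

I ≈ (0.625000/2) × 53.187500 = 16.621094
Exact value: 16.458333
Error: 0.162760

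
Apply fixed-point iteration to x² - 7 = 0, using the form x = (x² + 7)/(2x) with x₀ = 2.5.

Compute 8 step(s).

Equation: x² - 7 = 0
Fixed-point form: x = (x² + 7)/(2x)
x₀ = 2.5

x_1 = g(2.500000) = 2.650000
x_2 = g(2.650000) = 2.645755
x_3 = g(2.645755) = 2.645751
x_4 = g(2.645751) = 2.645751
x_5 = g(2.645751) = 2.645751
x_6 = g(2.645751) = 2.645751
x_7 = g(2.645751) = 2.645751
x_8 = g(2.645751) = 2.645751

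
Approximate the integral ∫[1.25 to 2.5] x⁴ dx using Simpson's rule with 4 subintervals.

f(x) = x⁴
a = 1.25, b = 2.5, n = 4
h = (b - a)/n = 0.312500

Simpson's rule: (h/3)[f(x₀) + 4f(x₁) + 2f(x₂) + ... + f(xₙ)]

x_0 = 1.2500, f(x_0) = 2.441406, coefficient = 1
x_1 = 1.5625, f(x_1) = 5.960464, coefficient = 4
x_2 = 1.8750, f(x_2) = 12.359619, coefficient = 2
x_3 = 2.1875, f(x_3) = 22.897720, coefficient = 4
x_4 = 2.5000, f(x_4) = 39.062500, coefficient = 1

I ≈ (0.312500/3) × 181.655884 = 18.922488
Exact value: 18.920898
Error: 0.001589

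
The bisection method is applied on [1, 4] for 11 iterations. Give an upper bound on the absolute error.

Bisection error bound: |error| ≤ (b-a)/2^n
|error| ≤ (4 - 1)/2^11 = 3/2^11
|error| ≤ 0.0014648438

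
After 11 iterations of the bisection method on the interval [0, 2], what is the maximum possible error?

Bisection error bound: |error| ≤ (b-a)/2^n
|error| ≤ (2 - 0)/2^11 = 2/2^11
|error| ≤ 0.0009765625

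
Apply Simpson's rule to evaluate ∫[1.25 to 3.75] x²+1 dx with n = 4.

f(x) = x²+1
a = 1.25, b = 3.75, n = 4
h = (b - a)/n = 0.625000

Simpson's rule: (h/3)[f(x₀) + 4f(x₁) + 2f(x₂) + ... + f(xₙ)]

x_0 = 1.2500, f(x_0) = 2.562500, coefficient = 1
x_1 = 1.8750, f(x_1) = 4.515625, coefficient = 4
x_2 = 2.5000, f(x_2) = 7.250000, coefficient = 2
x_3 = 3.1250, f(x_3) = 10.765625, coefficient = 4
x_4 = 3.7500, f(x_4) = 15.062500, coefficient = 1

I ≈ (0.625000/3) × 93.250000 = 19.427083
Exact value: 19.427083
Error: 0.000000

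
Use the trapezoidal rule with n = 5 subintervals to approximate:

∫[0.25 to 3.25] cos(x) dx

f(x) = cos(x)
a = 0.25, b = 3.25, n = 5
h = (b - a)/n = 0.600000

Trapezoidal rule: (h/2)[f(x₀) + 2f(x₁) + 2f(x₂) + ... + f(xₙ)]

x_0 = 0.2500, f(x_0) = 0.968912, coefficient = 1
x_1 = 0.8500, f(x_1) = 0.659983, coefficient = 2
x_2 = 1.4500, f(x_2) = 0.120503, coefficient = 2
x_3 = 2.0500, f(x_3) = -0.461073, coefficient = 2
x_4 = 2.6500, f(x_4) = -0.881582, coefficient = 2
x_5 = 3.2500, f(x_5) = -0.994130, coefficient = 1

I ≈ (0.600000/2) × -1.149555 = -0.344867
Exact value: -0.355599
Error: 0.010733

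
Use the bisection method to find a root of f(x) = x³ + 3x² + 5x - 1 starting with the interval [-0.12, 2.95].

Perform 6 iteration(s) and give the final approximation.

f(x) = x³ + 3x² + 5x - 1
Initial interval: [-0.12, 2.95]

Iteration 1:
  c_1 = (-0.120000 + 2.950000)/2 = 1.415000
  f(c_1) = f(1.415000) = 14.914823
  f(a) × f(c) < 0, new interval: [-0.120000, 1.415000]
Iteration 2:
  c_2 = (-0.120000 + 1.415000)/2 = 0.647500
  f(c_2) = f(0.647500) = 3.766737
  f(a) × f(c) < 0, new interval: [-0.120000, 0.647500]
Iteration 3:
  c_3 = (-0.120000 + 0.647500)/2 = 0.263750
  f(c_3) = f(0.263750) = 0.545790
  f(a) × f(c) < 0, new interval: [-0.120000, 0.263750]
Iteration 4:
  c_4 = (-0.120000 + 0.263750)/2 = 0.071875
  f(c_4) = f(0.071875) = -0.624756
  f(a) × f(c) ≥ 0, new interval: [0.071875, 0.263750]
Iteration 5:
  c_5 = (0.071875 + 0.263750)/2 = 0.167812
  f(c_5) = f(0.167812) = -0.071729
  f(a) × f(c) ≥ 0, new interval: [0.167812, 0.263750]
Iteration 6:
  c_6 = (0.167812 + 0.263750)/2 = 0.215781
  f(c_6) = f(0.215781) = 0.228638
  f(a) × f(c) < 0, new interval: [0.167812, 0.215781]

After 6 iteration(s), the approximation is c_6 = 0.215781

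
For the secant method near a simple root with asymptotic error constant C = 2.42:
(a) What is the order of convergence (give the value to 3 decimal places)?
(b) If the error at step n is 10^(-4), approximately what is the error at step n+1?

(a) Secant method has superlinear convergence with order φ = (1+√5)/2 ≈ 1.618.
    This means |e_{n+1}| ≈ C|e_n|^1.618.

(b) With |e_n| = 10^(-4) and C = 2.42:
    |e_{n+1}| ≈ 2.42 × (10^(-4))^1.618 = 2.42 × 10^(-6.47)

(a) ≈ 1.618 (golden ratio); (b) |e_{n+1}| ≈ 8.160e-07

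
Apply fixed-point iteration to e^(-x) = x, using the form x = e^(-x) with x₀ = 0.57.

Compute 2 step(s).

Equation: e^(-x) = x
Fixed-point form: x = e^(-x)
x₀ = 0.57

x_1 = g(0.570000) = 0.565525
x_2 = g(0.565525) = 0.568062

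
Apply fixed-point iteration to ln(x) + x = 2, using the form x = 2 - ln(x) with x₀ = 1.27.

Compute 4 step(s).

Equation: ln(x) + x = 2
Fixed-point form: x = 2 - ln(x)
x₀ = 1.27

x_1 = g(1.270000) = 1.760983
x_2 = g(1.760983) = 1.434128
x_3 = g(1.434128) = 1.639443
x_4 = g(1.639443) = 1.505643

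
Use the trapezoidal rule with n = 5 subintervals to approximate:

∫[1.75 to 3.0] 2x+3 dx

f(x) = 2x+3
a = 1.75, b = 3.0, n = 5
h = (b - a)/n = 0.250000

Trapezoidal rule: (h/2)[f(x₀) + 2f(x₁) + 2f(x₂) + ... + f(xₙ)]

x_0 = 1.7500, f(x_0) = 6.500000, coefficient = 1
x_1 = 2.0000, f(x_1) = 7.000000, coefficient = 2
x_2 = 2.2500, f(x_2) = 7.500000, coefficient = 2
x_3 = 2.5000, f(x_3) = 8.000000, coefficient = 2
x_4 = 2.7500, f(x_4) = 8.500000, coefficient = 2
x_5 = 3.0000, f(x_5) = 9.000000, coefficient = 1

I ≈ (0.250000/2) × 77.500000 = 9.687500
Exact value: 9.687500
Error: 0.000000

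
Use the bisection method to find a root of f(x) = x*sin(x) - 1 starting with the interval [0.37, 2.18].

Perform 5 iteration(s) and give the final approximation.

f(x) = x*sin(x) - 1
Initial interval: [0.37, 2.18]

Iteration 1:
  c_1 = (0.370000 + 2.180000)/2 = 1.275000
  f(c_1) = f(1.275000) = 0.219627
  f(a) × f(c) < 0, new interval: [0.370000, 1.275000]
Iteration 2:
  c_2 = (0.370000 + 1.275000)/2 = 0.822500
  f(c_2) = f(0.822500) = -0.397232
  f(a) × f(c) ≥ 0, new interval: [0.822500, 1.275000]
Iteration 3:
  c_3 = (0.822500 + 1.275000)/2 = 1.048750
  f(c_3) = f(1.048750) = -0.090943
  f(a) × f(c) ≥ 0, new interval: [1.048750, 1.275000]
Iteration 4:
  c_4 = (1.048750 + 1.275000)/2 = 1.161875
  f(c_4) = f(1.161875) = 0.066079
  f(a) × f(c) < 0, new interval: [1.048750, 1.161875]
Iteration 5:
  c_5 = (1.048750 + 1.161875)/2 = 1.105313
  f(c_5) = f(1.105313) = -0.012288
  f(a) × f(c) ≥ 0, new interval: [1.105313, 1.161875]

After 5 iteration(s), the approximation is c_5 = 1.105313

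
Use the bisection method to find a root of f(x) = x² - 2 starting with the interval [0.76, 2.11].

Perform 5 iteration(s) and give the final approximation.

f(x) = x² - 2
Initial interval: [0.76, 2.11]

Iteration 1:
  c_1 = (0.760000 + 2.110000)/2 = 1.435000
  f(c_1) = f(1.435000) = 0.059225
  f(a) × f(c) < 0, new interval: [0.760000, 1.435000]
Iteration 2:
  c_2 = (0.760000 + 1.435000)/2 = 1.097500
  f(c_2) = f(1.097500) = -0.795494
  f(a) × f(c) ≥ 0, new interval: [1.097500, 1.435000]
Iteration 3:
  c_3 = (1.097500 + 1.435000)/2 = 1.266250
  f(c_3) = f(1.266250) = -0.396611
  f(a) × f(c) ≥ 0, new interval: [1.266250, 1.435000]
Iteration 4:
  c_4 = (1.266250 + 1.435000)/2 = 1.350625
  f(c_4) = f(1.350625) = -0.175812
  f(a) × f(c) ≥ 0, new interval: [1.350625, 1.435000]
Iteration 5:
  c_5 = (1.350625 + 1.435000)/2 = 1.392813
  f(c_5) = f(1.392813) = -0.060073
  f(a) × f(c) ≥ 0, new interval: [1.392813, 1.435000]

After 5 iteration(s), the approximation is c_5 = 1.392813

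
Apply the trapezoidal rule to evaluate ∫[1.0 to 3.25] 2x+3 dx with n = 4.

f(x) = 2x+3
a = 1.0, b = 3.25, n = 4
h = (b - a)/n = 0.562500

Trapezoidal rule: (h/2)[f(x₀) + 2f(x₁) + 2f(x₂) + ... + f(xₙ)]

x_0 = 1.0000, f(x_0) = 5.000000, coefficient = 1
x_1 = 1.5625, f(x_1) = 6.125000, coefficient = 2
x_2 = 2.1250, f(x_2) = 7.250000, coefficient = 2
x_3 = 2.6875, f(x_3) = 8.375000, coefficient = 2
x_4 = 3.2500, f(x_4) = 9.500000, coefficient = 1

I ≈ (0.562500/2) × 58.000000 = 16.312500
Exact value: 16.312500
Error: 0.000000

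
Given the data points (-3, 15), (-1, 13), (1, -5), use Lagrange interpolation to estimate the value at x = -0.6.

Lagrange interpolation formula:
P(x) = Σ yᵢ × Lᵢ(x)
where Lᵢ(x) = Π_{j≠i} (x - xⱼ)/(xᵢ - xⱼ)

L_0(-0.6) = (-0.6 - (-1))/(-3 - (-1)) × (-0.6 - 1)/(-3 - 1) = -0.080000
L_1(-0.6) = (-0.6 - (-3))/(-1 - (-3)) × (-0.6 - 1)/(-1 - 1) = 0.960000
L_2(-0.6) = (-0.6 - (-3))/(1 - (-3)) × (-0.6 - (-1))/(1 - (-1)) = 0.120000

P(-0.6) = 15×L_0(-0.6) + 13×L_1(-0.6) + (-5)×L_2(-0.6)
P(-0.6) = 10.680000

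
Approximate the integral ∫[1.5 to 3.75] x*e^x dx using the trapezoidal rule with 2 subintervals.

f(x) = x*e^x
a = 1.5, b = 3.75, n = 2
h = (b - a)/n = 1.125000

Trapezoidal rule: (h/2)[f(x₀) + 2f(x₁) + 2f(x₂) + ... + f(xₙ)]

x_0 = 1.5000, f(x_0) = 6.722534, coefficient = 1
x_1 = 2.6250, f(x_1) = 36.237007, coefficient = 2
x_2 = 3.7500, f(x_2) = 159.454058, coefficient = 1

I ≈ (1.125000/2) × 238.650606 = 134.240966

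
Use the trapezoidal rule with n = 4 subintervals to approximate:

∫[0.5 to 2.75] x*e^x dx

f(x) = x*e^x
a = 0.5, b = 2.75, n = 4
h = (b - a)/n = 0.562500

Trapezoidal rule: (h/2)[f(x₀) + 2f(x₁) + 2f(x₂) + ... + f(xₙ)]

x_0 = 0.5000, f(x_0) = 0.824361, coefficient = 1
x_1 = 1.0625, f(x_1) = 3.074446, coefficient = 2
x_2 = 1.6250, f(x_2) = 8.252431, coefficient = 2
x_3 = 2.1875, f(x_3) = 19.496975, coefficient = 2
x_4 = 2.7500, f(x_4) = 43.017238, coefficient = 1

I ≈ (0.562500/2) × 105.489302 = 29.668866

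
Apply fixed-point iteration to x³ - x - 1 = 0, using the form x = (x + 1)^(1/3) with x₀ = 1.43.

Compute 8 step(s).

Equation: x³ - x - 1 = 0
Fixed-point form: x = (x + 1)^(1/3)
x₀ = 1.43

x_1 = g(1.430000) = 1.344421
x_2 = g(1.344421) = 1.328450
x_3 = g(1.328450) = 1.325426
x_4 = g(1.325426) = 1.324853
x_5 = g(1.324853) = 1.324744
x_6 = g(1.324744) = 1.324723
x_7 = g(1.324723) = 1.324719
x_8 = g(1.324719) = 1.324718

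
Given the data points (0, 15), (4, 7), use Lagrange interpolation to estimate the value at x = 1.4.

Lagrange interpolation formula:
P(x) = Σ yᵢ × Lᵢ(x)
where Lᵢ(x) = Π_{j≠i} (x - xⱼ)/(xᵢ - xⱼ)

L_0(1.4) = (1.4 - 4)/(0 - 4) = 0.650000
L_1(1.4) = (1.4 - 0)/(4 - 0) = 0.350000

P(1.4) = 15×L_0(1.4) + 7×L_1(1.4)
P(1.4) = 12.200000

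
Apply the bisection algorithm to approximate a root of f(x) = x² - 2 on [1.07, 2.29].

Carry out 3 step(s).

f(x) = x² - 2
Initial interval: [1.07, 2.29]

Iteration 1:
  c_1 = (1.070000 + 2.290000)/2 = 1.680000
  f(c_1) = f(1.680000) = 0.822400
  f(a) × f(c) < 0, new interval: [1.070000, 1.680000]
Iteration 2:
  c_2 = (1.070000 + 1.680000)/2 = 1.375000
  f(c_2) = f(1.375000) = -0.109375
  f(a) × f(c) ≥ 0, new interval: [1.375000, 1.680000]
Iteration 3:
  c_3 = (1.375000 + 1.680000)/2 = 1.527500
  f(c_3) = f(1.527500) = 0.333256
  f(a) × f(c) < 0, new interval: [1.375000, 1.527500]

After 3 iteration(s), the approximation is c_3 = 1.527500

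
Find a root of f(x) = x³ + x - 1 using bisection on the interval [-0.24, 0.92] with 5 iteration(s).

f(x) = x³ + x - 1
Initial interval: [-0.24, 0.92]

Iteration 1:
  c_1 = (-0.240000 + 0.920000)/2 = 0.340000
  f(c_1) = f(0.340000) = -0.620696
  f(a) × f(c) ≥ 0, new interval: [0.340000, 0.920000]
Iteration 2:
  c_2 = (0.340000 + 0.920000)/2 = 0.630000
  f(c_2) = f(0.630000) = -0.119953
  f(a) × f(c) ≥ 0, new interval: [0.630000, 0.920000]
Iteration 3:
  c_3 = (0.630000 + 0.920000)/2 = 0.775000
  f(c_3) = f(0.775000) = 0.240484
  f(a) × f(c) < 0, new interval: [0.630000, 0.775000]
Iteration 4:
  c_4 = (0.630000 + 0.775000)/2 = 0.702500
  f(c_4) = f(0.702500) = 0.049188
  f(a) × f(c) < 0, new interval: [0.630000, 0.702500]
Iteration 5:
  c_5 = (0.630000 + 0.702500)/2 = 0.666250
  f(c_5) = f(0.666250) = -0.038009
  f(a) × f(c) ≥ 0, new interval: [0.666250, 0.702500]

After 5 iteration(s), the approximation is c_5 = 0.666250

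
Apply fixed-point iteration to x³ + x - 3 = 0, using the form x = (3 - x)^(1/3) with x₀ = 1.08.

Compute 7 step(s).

Equation: x³ + x - 3 = 0
Fixed-point form: x = (3 - x)^(1/3)
x₀ = 1.08

x_1 = g(1.080000) = 1.242893
x_2 = g(1.242893) = 1.206700
x_3 = g(1.206700) = 1.214929
x_4 = g(1.214929) = 1.213068
x_5 = g(1.213068) = 1.213489
x_6 = g(1.213489) = 1.213394
x_7 = g(1.213394) = 1.213416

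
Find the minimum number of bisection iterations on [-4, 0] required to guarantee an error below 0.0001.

We need (b-a)/2^n ≤ 0.0001
(0 - (-4))/2^n ≤ 0.0001
4/2^n ≤ 0.0001
2^n ≥ 40000
n ≥ log₂(40000) = 15.29
n ≥ 16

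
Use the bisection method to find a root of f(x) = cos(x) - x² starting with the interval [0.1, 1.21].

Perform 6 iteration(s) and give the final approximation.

f(x) = cos(x) - x²
Initial interval: [0.1, 1.21]

Iteration 1:
  c_1 = (0.100000 + 1.210000)/2 = 0.655000
  f(c_1) = f(0.655000) = 0.364023
  f(a) × f(c) ≥ 0, new interval: [0.655000, 1.210000]
Iteration 2:
  c_2 = (0.655000 + 1.210000)/2 = 0.932500
  f(c_2) = f(0.932500) = -0.273728
  f(a) × f(c) < 0, new interval: [0.655000, 0.932500]
Iteration 3:
  c_3 = (0.655000 + 0.932500)/2 = 0.793750
  f(c_3) = f(0.793750) = 0.071137
  f(a) × f(c) ≥ 0, new interval: [0.793750, 0.932500]
Iteration 4:
  c_4 = (0.793750 + 0.932500)/2 = 0.863125
  f(c_4) = f(0.863125) = -0.094919
  f(a) × f(c) < 0, new interval: [0.793750, 0.863125]
Iteration 5:
  c_5 = (0.793750 + 0.863125)/2 = 0.828437
  f(c_5) = f(0.828437) = -0.010281
  f(a) × f(c) < 0, new interval: [0.793750, 0.828437]
Iteration 6:
  c_6 = (0.793750 + 0.828437)/2 = 0.811094
  f(c_6) = f(0.811094) = 0.030833
  f(a) × f(c) ≥ 0, new interval: [0.811094, 0.828437]

After 6 iteration(s), the approximation is c_6 = 0.811094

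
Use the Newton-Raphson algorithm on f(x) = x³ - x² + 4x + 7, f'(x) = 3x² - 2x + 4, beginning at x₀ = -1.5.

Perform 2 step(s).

f(x) = x³ - x² + 4x + 7
f'(x) = 3x² - 2x + 4
x₀ = -1.5

Newton-Raphson formula: x_{n+1} = x_n - f(x_n)/f'(x_n)

Iteration 1:
  f(-1.500000) = -4.625000
  f'(-1.500000) = 13.750000
  x_1 = -1.500000 - (-4.625000)/13.750000 = -1.163636
Iteration 2:
  f(-1.163636) = -0.584216
  f'(-1.163636) = 10.389421
  x_2 = -1.163636 - (-0.584216)/10.389421 = -1.107405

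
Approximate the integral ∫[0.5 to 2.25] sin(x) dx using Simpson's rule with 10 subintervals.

f(x) = sin(x)
a = 0.5, b = 2.25, n = 10
h = (b - a)/n = 0.175000

Simpson's rule: (h/3)[f(x₀) + 4f(x₁) + 2f(x₂) + ... + f(xₙ)]

x_0 = 0.5000, f(x_0) = 0.479426, coefficient = 1
x_1 = 0.6750, f(x_1) = 0.624897, coefficient = 4
x_2 = 0.8500, f(x_2) = 0.751280, coefficient = 2
x_3 = 1.0250, f(x_3) = 0.854714, coefficient = 4
x_4 = 1.2000, f(x_4) = 0.932039, coefficient = 2
x_5 = 1.3750, f(x_5) = 0.980893, coefficient = 4
x_6 = 1.5500, f(x_6) = 0.999784, coefficient = 2
x_7 = 1.7250, f(x_7) = 0.988134, coefficient = 4
x_8 = 1.9000, f(x_8) = 0.946300, coefficient = 2
x_9 = 2.0750, f(x_9) = 0.875559, coefficient = 4
x_10 = 2.2500, f(x_10) = 0.778073, coefficient = 1

I ≈ (0.175000/3) × 25.813098 = 1.505764
Exact value: 1.505756
Error: 0.000008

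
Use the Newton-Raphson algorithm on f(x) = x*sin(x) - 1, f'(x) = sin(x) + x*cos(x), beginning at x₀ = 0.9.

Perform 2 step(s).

f(x) = x*sin(x) - 1
f'(x) = sin(x) + x*cos(x)
x₀ = 0.9

Newton-Raphson formula: x_{n+1} = x_n - f(x_n)/f'(x_n)

Iteration 1:
  f(0.900000) = -0.295006
  f'(0.900000) = 1.342776
  x_1 = 0.900000 - (-0.295006)/1.342776 = 1.119698
Iteration 2:
  f(1.119698) = 0.007694
  f'(1.119698) = 1.388106
  x_2 = 1.119698 - 0.007694/1.388106 = 1.114156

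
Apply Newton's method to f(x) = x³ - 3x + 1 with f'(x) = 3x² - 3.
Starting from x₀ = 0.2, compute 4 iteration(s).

f(x) = x³ - 3x + 1
f'(x) = 3x² - 3
x₀ = 0.2

Newton-Raphson formula: x_{n+1} = x_n - f(x_n)/f'(x_n)

Iteration 1:
  f(0.200000) = 0.408000
  f'(0.200000) = -2.880000
  x_1 = 0.200000 - 0.408000/(-2.880000) = 0.341667
Iteration 2:
  f(0.341667) = 0.014885
  f'(0.341667) = -2.649792
  x_2 = 0.341667 - 0.014885/(-2.649792) = 0.347284
Iteration 3:
  f(0.347284) = 0.000033
  f'(0.347284) = -2.638181
  x_3 = 0.347284 - 0.000033/(-2.638181) = 0.347296
Iteration 4:
  f(0.347296) = 0.000000
  f'(0.347296) = -2.638156
  x_4 = 0.347296 - 0.000000/(-2.638156) = 0.347296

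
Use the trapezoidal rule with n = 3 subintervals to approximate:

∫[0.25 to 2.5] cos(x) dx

f(x) = cos(x)
a = 0.25, b = 2.5, n = 3
h = (b - a)/n = 0.750000

Trapezoidal rule: (h/2)[f(x₀) + 2f(x₁) + 2f(x₂) + ... + f(xₙ)]

x_0 = 0.2500, f(x_0) = 0.968912, coefficient = 1
x_1 = 1.0000, f(x_1) = 0.540302, coefficient = 2
x_2 = 1.7500, f(x_2) = -0.178246, coefficient = 2
x_3 = 2.5000, f(x_3) = -0.801144, coefficient = 1

I ≈ (0.750000/2) × 0.891881 = 0.334455
Exact value: 0.351068
Error: 0.016613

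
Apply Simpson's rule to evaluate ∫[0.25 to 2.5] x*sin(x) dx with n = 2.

f(x) = x*sin(x)
a = 0.25, b = 2.5, n = 2
h = (b - a)/n = 1.125000

Simpson's rule: (h/3)[f(x₀) + 4f(x₁) + 2f(x₂) + ... + f(xₙ)]

x_0 = 0.2500, f(x_0) = 0.061851, coefficient = 1
x_1 = 1.3750, f(x_1) = 1.348728, coefficient = 4
x_2 = 2.5000, f(x_2) = 1.496180, coefficient = 1

I ≈ (1.125000/3) × 6.952943 = 2.607354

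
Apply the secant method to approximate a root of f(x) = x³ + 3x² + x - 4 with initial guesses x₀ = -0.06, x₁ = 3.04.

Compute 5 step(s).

f(x) = x³ + 3x² + x - 4
x₀ = -0.06, x₁ = 3.04

Secant formula: x_{n+1} = x_n - f(x_n)(x_n - x_{n-1})/(f(x_n) - f(x_{n-1}))

Iteration 1:
  f(-0.060000) = -4.049416
  f(3.040000) = 54.859264
  x_2 = 3.040000 - 54.859264×(3.040000 - (-0.060000))/(54.859264 - (-4.049416))
       = 0.153096
Iteration 2:
  f(3.040000) = 54.859264
  f(0.153096) = -3.773001
  x_3 = 0.153096 - (-3.773001)×(0.153096 - 3.040000)/(-3.773001 - 54.859264)
       = 0.338869
Iteration 3:
  f(0.153096) = -3.773001
  f(0.338869) = -3.277722
  x_4 = 0.338869 - (-3.277722)×(0.338869 - 0.153096)/(-3.277722 - (-3.773001))
       = 1.568302
Iteration 4:
  f(0.338869) = -3.277722
  f(1.568302) = 8.804365
  x_5 = 1.568302 - 8.804365×(1.568302 - 0.338869)/(8.804365 - (-3.277722))
       = 0.672399
Iteration 5:
  f(1.568302) = 8.804365
  f(0.672399) = -1.667235
  x_6 = 0.672399 - (-1.667235)×(0.672399 - 1.568302)/(-1.667235 - 8.804365)
       = 0.815040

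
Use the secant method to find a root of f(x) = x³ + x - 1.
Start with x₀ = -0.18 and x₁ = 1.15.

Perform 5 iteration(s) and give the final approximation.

f(x) = x³ + x - 1
x₀ = -0.18, x₁ = 1.15

Secant formula: x_{n+1} = x_n - f(x_n)(x_n - x_{n-1})/(f(x_n) - f(x_{n-1}))

Iteration 1:
  f(-0.180000) = -1.185832
  f(1.150000) = 1.670875
  x_2 = 1.150000 - 1.670875×(1.150000 - (-0.180000))/(1.670875 - (-1.185832))
       = 0.372089
Iteration 2:
  f(1.150000) = 1.670875
  f(0.372089) = -0.576395
  x_3 = 0.372089 - (-0.576395)×(0.372089 - 1.150000)/(-0.576395 - 1.670875)
       = 0.571613
Iteration 3:
  f(0.372089) = -0.576395
  f(0.571613) = -0.241617
  x_4 = 0.571613 - (-0.241617)×(0.571613 - 0.372089)/(-0.241617 - (-0.576395))
       = 0.715614
Iteration 4:
  f(0.571613) = -0.241617
  f(0.715614) = 0.082083
  x_5 = 0.715614 - 0.082083×(0.715614 - 0.571613)/(0.082083 - (-0.241617))
       = 0.679099
Iteration 5:
  f(0.715614) = 0.082083
  f(0.679099) = -0.007718
  x_6 = 0.679099 - (-0.007718)×(0.679099 - 0.715614)/(-0.007718 - 0.082083)
       = 0.682237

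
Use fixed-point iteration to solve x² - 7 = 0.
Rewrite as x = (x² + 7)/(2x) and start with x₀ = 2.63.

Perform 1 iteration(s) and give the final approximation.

Equation: x² - 7 = 0
Fixed-point form: x = (x² + 7)/(2x)
x₀ = 2.63

x_1 = g(2.630000) = 2.645798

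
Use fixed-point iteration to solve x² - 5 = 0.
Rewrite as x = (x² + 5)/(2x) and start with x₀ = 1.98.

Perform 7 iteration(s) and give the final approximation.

Equation: x² - 5 = 0
Fixed-point form: x = (x² + 5)/(2x)
x₀ = 1.98

x_1 = g(1.980000) = 2.252626
x_2 = g(2.252626) = 2.236129
x_3 = g(2.236129) = 2.236068
x_4 = g(2.236068) = 2.236068
x_5 = g(2.236068) = 2.236068
x_6 = g(2.236068) = 2.236068
x_7 = g(2.236068) = 2.236068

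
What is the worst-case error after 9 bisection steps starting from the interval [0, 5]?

Bisection error bound: |error| ≤ (b-a)/2^n
|error| ≤ (5 - 0)/2^9 = 5/2^9
|error| ≤ 0.0097656250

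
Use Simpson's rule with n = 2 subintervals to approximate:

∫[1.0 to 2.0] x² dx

f(x) = x²
a = 1.0, b = 2.0, n = 2
h = (b - a)/n = 0.500000

Simpson's rule: (h/3)[f(x₀) + 4f(x₁) + 2f(x₂) + ... + f(xₙ)]

x_0 = 1.0000, f(x_0) = 1.000000, coefficient = 1
x_1 = 1.5000, f(x_1) = 2.250000, coefficient = 4
x_2 = 2.0000, f(x_2) = 4.000000, coefficient = 1

I ≈ (0.500000/3) × 14.000000 = 2.333333
Exact value: 2.333333
Error: 0.000000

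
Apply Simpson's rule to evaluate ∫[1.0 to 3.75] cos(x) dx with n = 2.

f(x) = cos(x)
a = 1.0, b = 3.75, n = 2
h = (b - a)/n = 1.375000

Simpson's rule: (h/3)[f(x₀) + 4f(x₁) + 2f(x₂) + ... + f(xₙ)]

x_0 = 1.0000, f(x_0) = 0.540302, coefficient = 1
x_1 = 2.3750, f(x_1) = -0.720278, coefficient = 4
x_2 = 3.7500, f(x_2) = -0.820559, coefficient = 1

I ≈ (1.375000/3) × -3.161371 = -1.448962
Exact value: -1.413032
Error: 0.035929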